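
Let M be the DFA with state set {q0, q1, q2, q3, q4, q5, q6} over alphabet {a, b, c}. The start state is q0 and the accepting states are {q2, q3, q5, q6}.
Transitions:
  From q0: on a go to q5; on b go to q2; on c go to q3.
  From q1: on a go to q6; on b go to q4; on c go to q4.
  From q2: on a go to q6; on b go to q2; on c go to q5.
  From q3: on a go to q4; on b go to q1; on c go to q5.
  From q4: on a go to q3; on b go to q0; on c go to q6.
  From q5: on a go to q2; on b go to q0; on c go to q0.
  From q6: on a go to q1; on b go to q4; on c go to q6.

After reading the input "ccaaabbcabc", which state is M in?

q0 --c--> q3
q3 --c--> q5
q5 --a--> q2
q2 --a--> q6
q6 --a--> q1
q1 --b--> q4
q4 --b--> q0
q0 --c--> q3
q3 --a--> q4
q4 --b--> q0
q0 --c--> q3

q3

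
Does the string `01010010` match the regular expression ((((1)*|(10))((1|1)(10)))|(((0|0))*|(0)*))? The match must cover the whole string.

no

Neither (((1)*|(10))((1|1)(10))) nor (((0|0))*|(0)*) matches 01010010.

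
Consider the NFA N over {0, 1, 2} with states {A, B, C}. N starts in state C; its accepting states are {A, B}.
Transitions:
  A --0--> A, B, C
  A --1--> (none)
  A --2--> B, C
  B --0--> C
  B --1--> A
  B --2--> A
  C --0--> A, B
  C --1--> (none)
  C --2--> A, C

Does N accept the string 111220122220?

Start: {C}
read 1: {}
The reachable set is empty and stays empty for the remaining 11 symbols.
Reachable ∩ accepting = {} — empty.

rejected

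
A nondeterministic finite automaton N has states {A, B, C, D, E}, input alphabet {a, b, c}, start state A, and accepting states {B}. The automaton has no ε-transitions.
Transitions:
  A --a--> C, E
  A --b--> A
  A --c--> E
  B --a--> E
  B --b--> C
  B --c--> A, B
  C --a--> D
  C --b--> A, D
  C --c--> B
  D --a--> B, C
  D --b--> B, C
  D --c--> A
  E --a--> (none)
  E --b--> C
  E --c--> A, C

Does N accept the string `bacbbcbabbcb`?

Start: {A}
read b: {A}
read a: {C, E}
read c: {A, B, C}
read b: {A, C, D}
read b: {A, B, C, D}
read c: {A, B, E}
read b: {A, C}
read a: {C, D, E}
read b: {A, B, C, D}
read b: {A, B, C, D}
read c: {A, B, E}
read b: {A, C}
Reachable ∩ accepting = {} — empty.

rejected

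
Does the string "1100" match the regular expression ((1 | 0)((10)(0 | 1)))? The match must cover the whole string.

yes

Split as 1·100: (1|0) matches 1 and ((10)(0|1)) matches 100.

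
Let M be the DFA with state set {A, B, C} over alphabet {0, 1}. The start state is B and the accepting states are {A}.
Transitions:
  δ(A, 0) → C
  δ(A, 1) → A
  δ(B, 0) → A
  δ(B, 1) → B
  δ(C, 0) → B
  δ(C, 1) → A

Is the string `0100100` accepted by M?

rejected

B --0--> A
A --1--> A
A --0--> C
C --0--> B
B --1--> B
B --0--> A
A --0--> C
End in state C, which is not an accepting state.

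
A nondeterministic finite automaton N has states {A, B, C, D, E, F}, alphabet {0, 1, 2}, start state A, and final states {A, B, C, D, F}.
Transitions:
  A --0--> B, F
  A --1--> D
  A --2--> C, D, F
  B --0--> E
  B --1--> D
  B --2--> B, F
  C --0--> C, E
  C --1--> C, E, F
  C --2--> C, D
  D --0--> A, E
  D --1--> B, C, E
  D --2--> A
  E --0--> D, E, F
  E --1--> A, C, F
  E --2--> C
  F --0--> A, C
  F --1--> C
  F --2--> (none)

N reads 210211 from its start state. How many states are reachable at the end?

Start: {A}
read 2: {C, D, F}
read 1: {B, C, E, F}
read 0: {A, C, D, E, F}
read 2: {A, C, D, F}
read 1: {B, C, D, E, F}
read 1: {A, B, C, D, E, F}
Final reachable set {A, B, C, D, E, F} has 6 states.

6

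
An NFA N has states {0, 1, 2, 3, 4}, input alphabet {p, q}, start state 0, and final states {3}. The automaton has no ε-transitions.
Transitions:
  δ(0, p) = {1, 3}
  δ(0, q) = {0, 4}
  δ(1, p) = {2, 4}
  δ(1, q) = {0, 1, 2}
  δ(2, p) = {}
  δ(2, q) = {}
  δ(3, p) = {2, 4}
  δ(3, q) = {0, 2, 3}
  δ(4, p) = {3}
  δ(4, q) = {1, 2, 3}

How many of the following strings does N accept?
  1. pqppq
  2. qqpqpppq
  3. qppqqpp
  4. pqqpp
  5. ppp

5

pqppq: accepted
qqpqpppq: accepted
qppqqpp: accepted
pqqpp: accepted
ppp: accepted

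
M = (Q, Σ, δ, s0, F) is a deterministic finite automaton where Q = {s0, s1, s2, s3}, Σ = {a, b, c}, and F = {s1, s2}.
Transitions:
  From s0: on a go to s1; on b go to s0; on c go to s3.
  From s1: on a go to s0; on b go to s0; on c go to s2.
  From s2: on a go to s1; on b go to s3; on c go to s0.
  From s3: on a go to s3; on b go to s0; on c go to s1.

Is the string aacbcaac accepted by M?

accepted

s0 --a--> s1
s1 --a--> s0
s0 --c--> s3
s3 --b--> s0
s0 --c--> s3
s3 --a--> s3
s3 --a--> s3
s3 --c--> s1
End in state s1, which is an accepting state.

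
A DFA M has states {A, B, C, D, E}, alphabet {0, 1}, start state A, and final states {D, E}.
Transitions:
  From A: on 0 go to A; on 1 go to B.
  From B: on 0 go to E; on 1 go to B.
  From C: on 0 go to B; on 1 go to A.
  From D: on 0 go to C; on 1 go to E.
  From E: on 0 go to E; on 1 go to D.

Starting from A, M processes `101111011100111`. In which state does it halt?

B

A --1--> B
B --0--> E
E --1--> D
D --1--> E
E --1--> D
D --1--> E
E --0--> E
E --1--> D
D --1--> E
E --1--> D
D --0--> C
C --0--> B
B --1--> B
B --1--> B
B --1--> B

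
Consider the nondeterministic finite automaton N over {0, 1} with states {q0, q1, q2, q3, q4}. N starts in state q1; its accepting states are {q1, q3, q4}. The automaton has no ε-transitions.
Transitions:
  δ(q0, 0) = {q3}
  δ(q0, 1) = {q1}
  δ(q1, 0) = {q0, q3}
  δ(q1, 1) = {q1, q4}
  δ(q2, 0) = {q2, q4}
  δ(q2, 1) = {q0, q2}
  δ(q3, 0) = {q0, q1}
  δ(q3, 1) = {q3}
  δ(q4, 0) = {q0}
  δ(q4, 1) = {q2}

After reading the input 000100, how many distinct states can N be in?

3

Start: {q1}
read 0: {q0, q3}
read 0: {q0, q1, q3}
read 0: {q0, q1, q3}
read 1: {q1, q3, q4}
read 0: {q0, q1, q3}
read 0: {q0, q1, q3}
Final reachable set {q0, q1, q3} has 3 states.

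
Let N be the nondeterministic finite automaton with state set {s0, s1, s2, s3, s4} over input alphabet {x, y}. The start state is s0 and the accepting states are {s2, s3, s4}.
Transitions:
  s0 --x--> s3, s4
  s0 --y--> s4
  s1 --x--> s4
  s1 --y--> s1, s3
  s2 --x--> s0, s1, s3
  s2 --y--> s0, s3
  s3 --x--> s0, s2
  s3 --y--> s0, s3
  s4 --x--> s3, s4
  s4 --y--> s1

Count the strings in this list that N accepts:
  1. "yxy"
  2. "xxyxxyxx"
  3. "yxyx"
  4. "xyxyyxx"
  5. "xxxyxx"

"yxy": accepted
"xxyxxyxx": accepted
"yxyx": accepted
"xyxyyxx": accepted
"xxxyxx": accepted

5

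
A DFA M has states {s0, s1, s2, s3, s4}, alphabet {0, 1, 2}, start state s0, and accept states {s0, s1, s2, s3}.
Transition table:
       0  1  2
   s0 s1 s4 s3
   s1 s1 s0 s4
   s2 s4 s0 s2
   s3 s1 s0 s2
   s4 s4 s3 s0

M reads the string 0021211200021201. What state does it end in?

s0 --0--> s1
s1 --0--> s1
s1 --2--> s4
s4 --1--> s3
s3 --2--> s2
s2 --1--> s0
s0 --1--> s4
s4 --2--> s0
s0 --0--> s1
s1 --0--> s1
s1 --0--> s1
s1 --2--> s4
s4 --1--> s3
s3 --2--> s2
s2 --0--> s4
s4 --1--> s3

s3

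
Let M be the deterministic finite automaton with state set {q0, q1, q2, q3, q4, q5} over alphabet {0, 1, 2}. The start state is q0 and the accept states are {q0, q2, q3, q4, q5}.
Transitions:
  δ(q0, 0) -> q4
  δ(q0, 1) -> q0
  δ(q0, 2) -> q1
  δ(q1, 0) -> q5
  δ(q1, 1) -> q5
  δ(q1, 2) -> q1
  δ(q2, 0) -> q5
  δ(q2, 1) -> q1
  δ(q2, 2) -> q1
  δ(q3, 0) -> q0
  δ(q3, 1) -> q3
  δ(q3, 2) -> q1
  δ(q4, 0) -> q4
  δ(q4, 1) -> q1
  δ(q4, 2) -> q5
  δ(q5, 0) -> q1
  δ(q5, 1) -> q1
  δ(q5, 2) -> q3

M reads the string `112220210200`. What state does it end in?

q1

q0 --1--> q0
q0 --1--> q0
q0 --2--> q1
q1 --2--> q1
q1 --2--> q1
q1 --0--> q5
q5 --2--> q3
q3 --1--> q3
q3 --0--> q0
q0 --2--> q1
q1 --0--> q5
q5 --0--> q1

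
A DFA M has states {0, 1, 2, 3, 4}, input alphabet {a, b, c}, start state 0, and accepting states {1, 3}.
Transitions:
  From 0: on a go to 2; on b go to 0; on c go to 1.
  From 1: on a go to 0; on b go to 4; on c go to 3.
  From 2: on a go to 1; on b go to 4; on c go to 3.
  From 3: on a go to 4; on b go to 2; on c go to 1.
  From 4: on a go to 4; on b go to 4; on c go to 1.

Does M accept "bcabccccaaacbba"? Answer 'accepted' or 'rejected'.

0 --b--> 0
0 --c--> 1
1 --a--> 0
0 --b--> 0
0 --c--> 1
1 --c--> 3
3 --c--> 1
1 --c--> 3
3 --a--> 4
4 --a--> 4
4 --a--> 4
4 --c--> 1
1 --b--> 4
4 --b--> 4
4 --a--> 4
End in state 4, which is not an accepting state.

rejected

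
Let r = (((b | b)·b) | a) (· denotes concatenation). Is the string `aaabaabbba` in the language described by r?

Neither ((b|b)·b) nor a matches aaabaabbba.

no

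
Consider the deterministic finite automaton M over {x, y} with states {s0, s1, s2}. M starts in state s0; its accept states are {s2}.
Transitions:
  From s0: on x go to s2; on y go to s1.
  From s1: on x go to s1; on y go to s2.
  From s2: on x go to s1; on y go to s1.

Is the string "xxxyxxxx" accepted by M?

s0 --x--> s2
s2 --x--> s1
s1 --x--> s1
s1 --y--> s2
s2 --x--> s1
s1 --x--> s1
s1 --x--> s1
s1 --x--> s1
End in state s1, which is not an accepting state.

rejected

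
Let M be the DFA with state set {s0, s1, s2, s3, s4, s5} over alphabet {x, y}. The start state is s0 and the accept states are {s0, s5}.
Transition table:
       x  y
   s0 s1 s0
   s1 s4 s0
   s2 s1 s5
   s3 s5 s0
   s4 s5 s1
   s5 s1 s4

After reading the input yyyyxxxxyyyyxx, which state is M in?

s0 --y--> s0
s0 --y--> s0
s0 --y--> s0
s0 --y--> s0
s0 --x--> s1
s1 --x--> s4
s4 --x--> s5
s5 --x--> s1
s1 --y--> s0
s0 --y--> s0
s0 --y--> s0
s0 --y--> s0
s0 --x--> s1
s1 --x--> s4

s4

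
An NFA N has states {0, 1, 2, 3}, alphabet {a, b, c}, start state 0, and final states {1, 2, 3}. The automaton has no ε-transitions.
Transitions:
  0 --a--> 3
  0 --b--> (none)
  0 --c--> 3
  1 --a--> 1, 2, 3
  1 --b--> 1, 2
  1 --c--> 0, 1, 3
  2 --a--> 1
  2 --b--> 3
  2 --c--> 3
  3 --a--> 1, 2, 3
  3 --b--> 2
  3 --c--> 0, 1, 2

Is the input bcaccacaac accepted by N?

rejected

Start: {0}
read b: {}
The reachable set is empty and stays empty for the remaining 9 symbols.
Reachable ∩ accepting = {} — empty.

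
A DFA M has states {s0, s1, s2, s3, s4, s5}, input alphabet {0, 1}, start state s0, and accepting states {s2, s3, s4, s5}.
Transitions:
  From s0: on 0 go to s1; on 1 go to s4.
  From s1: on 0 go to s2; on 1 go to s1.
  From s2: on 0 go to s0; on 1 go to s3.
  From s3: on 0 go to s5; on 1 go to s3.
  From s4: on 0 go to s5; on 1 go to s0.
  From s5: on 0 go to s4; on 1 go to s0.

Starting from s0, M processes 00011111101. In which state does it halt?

s0 --0--> s1
s1 --0--> s2
s2 --0--> s0
s0 --1--> s4
s4 --1--> s0
s0 --1--> s4
s4 --1--> s0
s0 --1--> s4
s4 --1--> s0
s0 --0--> s1
s1 --1--> s1

s1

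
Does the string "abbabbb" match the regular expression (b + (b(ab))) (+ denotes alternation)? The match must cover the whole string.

Neither b nor (b(ab)) matches abbabbb.

no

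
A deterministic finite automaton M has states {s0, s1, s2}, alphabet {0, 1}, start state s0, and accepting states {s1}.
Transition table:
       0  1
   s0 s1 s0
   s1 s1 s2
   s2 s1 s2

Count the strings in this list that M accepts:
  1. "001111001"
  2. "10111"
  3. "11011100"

1

"001111001": rejected
"10111": rejected
"11011100": accepted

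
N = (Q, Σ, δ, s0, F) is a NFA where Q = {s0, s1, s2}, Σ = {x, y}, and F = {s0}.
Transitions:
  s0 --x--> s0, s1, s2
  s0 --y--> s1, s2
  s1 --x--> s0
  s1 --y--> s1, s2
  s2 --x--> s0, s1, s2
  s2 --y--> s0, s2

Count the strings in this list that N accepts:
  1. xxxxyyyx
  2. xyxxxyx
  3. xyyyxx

xxxxyyyx: accepted
xyxxxyx: accepted
xyyyxx: accepted

3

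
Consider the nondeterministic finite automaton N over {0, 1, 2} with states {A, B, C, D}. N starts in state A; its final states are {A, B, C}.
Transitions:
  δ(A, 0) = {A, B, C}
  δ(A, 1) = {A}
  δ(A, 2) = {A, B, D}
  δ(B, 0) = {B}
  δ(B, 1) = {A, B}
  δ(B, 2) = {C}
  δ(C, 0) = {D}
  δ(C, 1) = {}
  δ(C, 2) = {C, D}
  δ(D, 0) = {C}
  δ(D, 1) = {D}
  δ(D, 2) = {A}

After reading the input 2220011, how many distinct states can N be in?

Start: {A}
read 2: {A, B, D}
read 2: {A, B, C, D}
read 2: {A, B, C, D}
read 0: {A, B, C, D}
read 0: {A, B, C, D}
read 1: {A, B, D}
read 1: {A, B, D}
Final reachable set {A, B, D} has 3 states.

3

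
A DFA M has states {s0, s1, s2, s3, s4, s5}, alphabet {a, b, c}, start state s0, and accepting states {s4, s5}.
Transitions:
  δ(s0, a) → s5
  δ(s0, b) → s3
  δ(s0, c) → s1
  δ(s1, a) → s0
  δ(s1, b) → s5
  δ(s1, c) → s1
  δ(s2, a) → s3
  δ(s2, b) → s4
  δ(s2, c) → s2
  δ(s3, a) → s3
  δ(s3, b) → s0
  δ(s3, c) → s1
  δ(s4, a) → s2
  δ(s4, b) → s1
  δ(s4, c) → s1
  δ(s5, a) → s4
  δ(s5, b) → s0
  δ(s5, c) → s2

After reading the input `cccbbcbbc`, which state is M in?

s1

s0 --c--> s1
s1 --c--> s1
s1 --c--> s1
s1 --b--> s5
s5 --b--> s0
s0 --c--> s1
s1 --b--> s5
s5 --b--> s0
s0 --c--> s1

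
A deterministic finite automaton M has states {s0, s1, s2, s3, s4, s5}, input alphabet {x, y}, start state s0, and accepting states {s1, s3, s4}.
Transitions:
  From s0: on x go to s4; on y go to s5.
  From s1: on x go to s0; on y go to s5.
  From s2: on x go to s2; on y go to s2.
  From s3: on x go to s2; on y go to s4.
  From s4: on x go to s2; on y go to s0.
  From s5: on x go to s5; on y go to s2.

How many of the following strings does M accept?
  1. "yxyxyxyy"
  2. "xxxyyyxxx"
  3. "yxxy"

"yxyxyxyy": rejected
"xxxyyyxxx": rejected
"yxxy": rejected

0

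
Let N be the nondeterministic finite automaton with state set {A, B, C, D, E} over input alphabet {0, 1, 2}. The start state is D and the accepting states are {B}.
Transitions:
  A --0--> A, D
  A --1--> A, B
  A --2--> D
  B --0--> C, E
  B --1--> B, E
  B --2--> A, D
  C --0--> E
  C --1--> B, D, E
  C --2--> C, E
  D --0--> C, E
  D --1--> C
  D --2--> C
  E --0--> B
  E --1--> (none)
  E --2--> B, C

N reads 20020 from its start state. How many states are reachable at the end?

Start: {D}
read 2: {C}
read 0: {E}
read 0: {B}
read 2: {A, D}
read 0: {A, C, D, E}
Final reachable set {A, C, D, E} has 4 states.

4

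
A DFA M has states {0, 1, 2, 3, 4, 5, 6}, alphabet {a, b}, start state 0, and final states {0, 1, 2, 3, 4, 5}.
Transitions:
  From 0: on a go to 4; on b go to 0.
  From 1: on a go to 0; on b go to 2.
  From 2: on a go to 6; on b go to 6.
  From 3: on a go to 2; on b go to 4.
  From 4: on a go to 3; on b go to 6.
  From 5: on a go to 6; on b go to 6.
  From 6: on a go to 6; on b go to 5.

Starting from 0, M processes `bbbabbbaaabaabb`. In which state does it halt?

6

0 --b--> 0
0 --b--> 0
0 --b--> 0
0 --a--> 4
4 --b--> 6
6 --b--> 5
5 --b--> 6
6 --a--> 6
6 --a--> 6
6 --a--> 6
6 --b--> 5
5 --a--> 6
6 --a--> 6
6 --b--> 5
5 --b--> 6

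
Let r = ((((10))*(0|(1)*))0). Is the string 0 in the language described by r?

Split as ε·0: (((10))*(0|(1)*)) matches ε and 0 matches 0.

yes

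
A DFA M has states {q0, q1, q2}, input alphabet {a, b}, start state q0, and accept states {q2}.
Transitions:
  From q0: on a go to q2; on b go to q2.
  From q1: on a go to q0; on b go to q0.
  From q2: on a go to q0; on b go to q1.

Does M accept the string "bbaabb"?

q0 --b--> q2
q2 --b--> q1
q1 --a--> q0
q0 --a--> q2
q2 --b--> q1
q1 --b--> q0
End in state q0, which is not an accepting state.

rejected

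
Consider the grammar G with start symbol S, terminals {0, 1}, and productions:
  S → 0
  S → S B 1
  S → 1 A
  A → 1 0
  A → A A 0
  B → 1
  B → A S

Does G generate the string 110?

S ⇒ 1A ⇒ 110

yes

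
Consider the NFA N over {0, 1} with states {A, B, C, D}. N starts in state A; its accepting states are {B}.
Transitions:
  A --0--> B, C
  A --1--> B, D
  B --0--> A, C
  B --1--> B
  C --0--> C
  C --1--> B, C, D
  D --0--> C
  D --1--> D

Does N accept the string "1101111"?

Start: {A}
read 1: {B, D}
read 1: {B, D}
read 0: {A, C}
read 1: {B, C, D}
read 1: {B, C, D}
read 1: {B, C, D}
read 1: {B, C, D}
Reachable ∩ accepting = {B} — nonempty.

accepted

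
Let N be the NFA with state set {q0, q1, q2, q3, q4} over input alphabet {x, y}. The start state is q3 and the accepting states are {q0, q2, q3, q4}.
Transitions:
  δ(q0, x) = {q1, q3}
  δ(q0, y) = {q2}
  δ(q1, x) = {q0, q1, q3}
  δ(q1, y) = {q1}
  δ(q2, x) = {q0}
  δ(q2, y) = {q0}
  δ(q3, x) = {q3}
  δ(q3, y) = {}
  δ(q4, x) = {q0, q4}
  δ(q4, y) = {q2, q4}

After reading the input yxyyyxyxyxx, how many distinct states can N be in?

0

Start: {q3}
read y: {}
The reachable set is empty and stays empty for the remaining 10 symbols.
Final reachable set {} has 0 states.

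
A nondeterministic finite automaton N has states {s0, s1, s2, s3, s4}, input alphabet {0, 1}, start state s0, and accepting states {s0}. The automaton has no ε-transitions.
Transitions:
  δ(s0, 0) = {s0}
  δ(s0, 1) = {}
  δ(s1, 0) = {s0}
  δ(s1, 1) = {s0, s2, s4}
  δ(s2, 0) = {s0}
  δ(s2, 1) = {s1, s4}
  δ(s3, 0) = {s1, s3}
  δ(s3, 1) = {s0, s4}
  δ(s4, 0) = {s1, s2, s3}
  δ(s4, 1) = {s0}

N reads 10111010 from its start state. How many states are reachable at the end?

Start: {s0}
read 1: {}
The reachable set is empty and stays empty for the remaining 7 symbols.
Final reachable set {} has 0 states.

0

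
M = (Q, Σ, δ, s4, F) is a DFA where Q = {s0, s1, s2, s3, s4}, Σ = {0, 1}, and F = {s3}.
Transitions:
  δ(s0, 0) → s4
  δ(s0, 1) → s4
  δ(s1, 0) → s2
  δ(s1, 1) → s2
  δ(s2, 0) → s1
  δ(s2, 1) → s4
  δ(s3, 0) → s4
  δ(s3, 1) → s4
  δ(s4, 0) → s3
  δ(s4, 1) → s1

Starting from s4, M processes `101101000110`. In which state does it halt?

s4 --1--> s1
s1 --0--> s2
s2 --1--> s4
s4 --1--> s1
s1 --0--> s2
s2 --1--> s4
s4 --0--> s3
s3 --0--> s4
s4 --0--> s3
s3 --1--> s4
s4 --1--> s1
s1 --0--> s2

s2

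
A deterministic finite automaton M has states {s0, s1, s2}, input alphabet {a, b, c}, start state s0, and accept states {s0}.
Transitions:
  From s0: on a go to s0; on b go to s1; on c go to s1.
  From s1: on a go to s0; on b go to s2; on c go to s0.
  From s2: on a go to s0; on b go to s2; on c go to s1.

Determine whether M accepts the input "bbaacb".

rejected

s0 --b--> s1
s1 --b--> s2
s2 --a--> s0
s0 --a--> s0
s0 --c--> s1
s1 --b--> s2
End in state s2, which is not an accepting state.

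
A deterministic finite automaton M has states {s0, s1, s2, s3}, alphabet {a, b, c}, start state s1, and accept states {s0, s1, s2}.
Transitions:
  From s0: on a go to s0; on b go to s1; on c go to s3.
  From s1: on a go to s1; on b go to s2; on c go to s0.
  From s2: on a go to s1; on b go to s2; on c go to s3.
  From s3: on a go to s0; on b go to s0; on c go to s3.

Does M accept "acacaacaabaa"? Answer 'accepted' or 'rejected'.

s1 --a--> s1
s1 --c--> s0
s0 --a--> s0
s0 --c--> s3
s3 --a--> s0
s0 --a--> s0
s0 --c--> s3
s3 --a--> s0
s0 --a--> s0
s0 --b--> s1
s1 --a--> s1
s1 --a--> s1
End in state s1, which is an accepting state.

accepted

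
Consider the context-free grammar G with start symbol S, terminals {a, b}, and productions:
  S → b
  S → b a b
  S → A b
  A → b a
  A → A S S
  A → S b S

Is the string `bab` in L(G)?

yes

S ⇒ bab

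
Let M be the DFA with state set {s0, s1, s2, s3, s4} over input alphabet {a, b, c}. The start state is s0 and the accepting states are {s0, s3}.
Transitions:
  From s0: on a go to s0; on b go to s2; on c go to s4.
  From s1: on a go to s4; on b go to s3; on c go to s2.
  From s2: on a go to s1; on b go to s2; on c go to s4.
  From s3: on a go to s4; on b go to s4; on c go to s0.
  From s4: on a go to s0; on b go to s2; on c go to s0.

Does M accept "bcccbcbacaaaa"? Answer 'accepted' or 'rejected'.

accepted

s0 --b--> s2
s2 --c--> s4
s4 --c--> s0
s0 --c--> s4
s4 --b--> s2
s2 --c--> s4
s4 --b--> s2
s2 --a--> s1
s1 --c--> s2
s2 --a--> s1
s1 --a--> s4
s4 --a--> s0
s0 --a--> s0
End in state s0, which is an accepting state.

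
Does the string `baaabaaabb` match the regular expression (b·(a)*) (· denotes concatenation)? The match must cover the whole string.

No split of baaabaaabb into u·v has b matching u and (a)* matching v.

no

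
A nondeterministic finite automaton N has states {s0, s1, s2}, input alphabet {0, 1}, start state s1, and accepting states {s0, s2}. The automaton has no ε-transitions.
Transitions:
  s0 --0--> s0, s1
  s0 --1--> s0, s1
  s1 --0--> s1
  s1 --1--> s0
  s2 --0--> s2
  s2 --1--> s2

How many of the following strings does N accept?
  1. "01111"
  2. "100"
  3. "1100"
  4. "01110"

4

"01111": accepted
"100": accepted
"1100": accepted
"01110": accepted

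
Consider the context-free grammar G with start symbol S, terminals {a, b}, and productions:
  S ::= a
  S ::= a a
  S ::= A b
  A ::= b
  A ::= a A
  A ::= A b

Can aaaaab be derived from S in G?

no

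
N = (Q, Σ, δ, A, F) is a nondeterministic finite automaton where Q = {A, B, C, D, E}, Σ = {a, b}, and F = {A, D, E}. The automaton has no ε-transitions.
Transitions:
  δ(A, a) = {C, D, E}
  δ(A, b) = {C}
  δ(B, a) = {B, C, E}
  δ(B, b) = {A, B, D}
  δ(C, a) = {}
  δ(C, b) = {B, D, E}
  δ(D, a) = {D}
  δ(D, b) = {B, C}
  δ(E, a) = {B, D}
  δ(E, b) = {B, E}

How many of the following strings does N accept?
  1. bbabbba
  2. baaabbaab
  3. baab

1

bbabbba: accepted
baaabbaab: rejected
baab: rejected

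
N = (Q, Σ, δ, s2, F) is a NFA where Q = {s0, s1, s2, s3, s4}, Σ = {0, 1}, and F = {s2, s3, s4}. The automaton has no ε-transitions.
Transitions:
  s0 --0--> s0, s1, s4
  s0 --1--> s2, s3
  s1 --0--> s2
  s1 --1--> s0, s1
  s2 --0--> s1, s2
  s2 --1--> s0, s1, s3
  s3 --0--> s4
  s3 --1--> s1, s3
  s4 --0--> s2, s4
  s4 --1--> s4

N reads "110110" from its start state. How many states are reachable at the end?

Start: {s2}
read 1: {s0, s1, s3}
read 1: {s0, s1, s2, s3}
read 0: {s0, s1, s2, s4}
read 1: {s0, s1, s2, s3, s4}
read 1: {s0, s1, s2, s3, s4}
read 0: {s0, s1, s2, s4}
Final reachable set {s0, s1, s2, s4} has 4 states.

4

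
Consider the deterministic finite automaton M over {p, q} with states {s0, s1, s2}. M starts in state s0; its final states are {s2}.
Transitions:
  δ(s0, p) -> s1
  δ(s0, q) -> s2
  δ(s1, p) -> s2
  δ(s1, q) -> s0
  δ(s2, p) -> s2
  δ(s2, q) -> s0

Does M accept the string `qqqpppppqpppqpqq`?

s0 --q--> s2
s2 --q--> s0
s0 --q--> s2
s2 --p--> s2
s2 --p--> s2
s2 --p--> s2
s2 --p--> s2
s2 --p--> s2
s2 --q--> s0
s0 --p--> s1
s1 --p--> s2
s2 --p--> s2
s2 --q--> s0
s0 --p--> s1
s1 --q--> s0
s0 --q--> s2
End in state s2, which is an accepting state.

accepted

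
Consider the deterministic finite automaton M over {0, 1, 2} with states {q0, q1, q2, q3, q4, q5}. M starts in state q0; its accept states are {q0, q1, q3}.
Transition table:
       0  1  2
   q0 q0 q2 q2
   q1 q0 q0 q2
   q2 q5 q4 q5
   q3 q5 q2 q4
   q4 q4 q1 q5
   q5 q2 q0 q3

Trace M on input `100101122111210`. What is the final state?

q0

q0 --1--> q2
q2 --0--> q5
q5 --0--> q2
q2 --1--> q4
q4 --0--> q4
q4 --1--> q1
q1 --1--> q0
q0 --2--> q2
q2 --2--> q5
q5 --1--> q0
q0 --1--> q2
q2 --1--> q4
q4 --2--> q5
q5 --1--> q0
q0 --0--> q0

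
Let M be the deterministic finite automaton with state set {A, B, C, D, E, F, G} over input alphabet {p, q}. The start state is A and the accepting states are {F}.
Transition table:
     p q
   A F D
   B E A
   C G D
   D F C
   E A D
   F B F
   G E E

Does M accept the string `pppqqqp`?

A --p--> F
F --p--> B
B --p--> E
E --q--> D
D --q--> C
C --q--> D
D --p--> F
End in state F, which is an accepting state.

accepted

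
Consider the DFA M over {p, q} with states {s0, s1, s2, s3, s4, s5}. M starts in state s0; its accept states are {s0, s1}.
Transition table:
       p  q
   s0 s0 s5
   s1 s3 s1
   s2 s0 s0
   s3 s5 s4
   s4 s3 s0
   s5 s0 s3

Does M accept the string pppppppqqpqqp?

rejected

s0 --p--> s0
s0 --p--> s0
s0 --p--> s0
s0 --p--> s0
s0 --p--> s0
s0 --p--> s0
s0 --p--> s0
s0 --q--> s5
s5 --q--> s3
s3 --p--> s5
s5 --q--> s3
s3 --q--> s4
s4 --p--> s3
End in state s3, which is not an accepting state.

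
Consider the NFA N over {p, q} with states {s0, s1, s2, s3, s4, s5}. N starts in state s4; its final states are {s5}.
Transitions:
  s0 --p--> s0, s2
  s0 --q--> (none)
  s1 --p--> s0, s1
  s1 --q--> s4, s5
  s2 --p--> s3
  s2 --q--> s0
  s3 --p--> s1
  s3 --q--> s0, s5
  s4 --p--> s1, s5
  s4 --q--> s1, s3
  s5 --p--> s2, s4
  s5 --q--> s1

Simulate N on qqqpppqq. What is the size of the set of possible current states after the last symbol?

2

Start: {s4}
read q: {s1, s3}
read q: {s0, s4, s5}
read q: {s1, s3}
read p: {s0, s1}
read p: {s0, s1, s2}
read p: {s0, s1, s2, s3}
read q: {s0, s4, s5}
read q: {s1, s3}
Final reachable set {s1, s3} has 2 states.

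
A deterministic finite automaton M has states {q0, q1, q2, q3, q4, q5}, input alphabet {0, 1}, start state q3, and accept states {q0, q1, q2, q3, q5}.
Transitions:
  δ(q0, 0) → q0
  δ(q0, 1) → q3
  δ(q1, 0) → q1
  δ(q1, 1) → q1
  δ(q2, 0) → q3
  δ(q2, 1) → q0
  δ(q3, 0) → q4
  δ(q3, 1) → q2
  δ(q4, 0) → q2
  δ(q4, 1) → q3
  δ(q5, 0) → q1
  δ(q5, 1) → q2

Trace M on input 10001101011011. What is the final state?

q3 --1--> q2
q2 --0--> q3
q3 --0--> q4
q4 --0--> q2
q2 --1--> q0
q0 --1--> q3
q3 --0--> q4
q4 --1--> q3
q3 --0--> q4
q4 --1--> q3
q3 --1--> q2
q2 --0--> q3
q3 --1--> q2
q2 --1--> q0

q0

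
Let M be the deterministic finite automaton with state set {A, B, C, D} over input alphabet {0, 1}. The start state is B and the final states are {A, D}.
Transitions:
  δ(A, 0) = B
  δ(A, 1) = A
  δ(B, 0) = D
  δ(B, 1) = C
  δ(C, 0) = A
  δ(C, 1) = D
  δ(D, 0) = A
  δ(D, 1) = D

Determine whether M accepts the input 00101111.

accepted

B --0--> D
D --0--> A
A --1--> A
A --0--> B
B --1--> C
C --1--> D
D --1--> D
D --1--> D
End in state D, which is an accepting state.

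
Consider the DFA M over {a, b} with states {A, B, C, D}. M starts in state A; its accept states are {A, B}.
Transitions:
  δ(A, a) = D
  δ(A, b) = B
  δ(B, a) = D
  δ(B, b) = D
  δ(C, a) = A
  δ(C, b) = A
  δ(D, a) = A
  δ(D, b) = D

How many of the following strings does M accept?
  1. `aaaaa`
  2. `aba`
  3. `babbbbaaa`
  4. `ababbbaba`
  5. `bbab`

`aaaaa`: rejected
`aba`: accepted
`babbbbaaa`: accepted
`ababbbaba`: rejected
`bbab`: accepted

3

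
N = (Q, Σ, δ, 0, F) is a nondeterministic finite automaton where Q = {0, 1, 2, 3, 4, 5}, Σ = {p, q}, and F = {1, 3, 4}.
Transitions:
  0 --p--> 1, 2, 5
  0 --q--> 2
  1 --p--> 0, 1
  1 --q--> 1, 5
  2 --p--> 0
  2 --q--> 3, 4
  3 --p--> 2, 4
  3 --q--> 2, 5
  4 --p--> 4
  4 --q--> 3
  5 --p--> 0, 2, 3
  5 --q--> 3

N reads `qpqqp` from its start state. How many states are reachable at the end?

Start: {0}
read q: {2}
read p: {0}
read q: {2}
read q: {3, 4}
read p: {2, 4}
Final reachable set {2, 4} has 2 states.

2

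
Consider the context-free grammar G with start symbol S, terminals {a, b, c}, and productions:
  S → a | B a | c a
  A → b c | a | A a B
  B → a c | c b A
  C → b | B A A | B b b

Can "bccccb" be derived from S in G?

no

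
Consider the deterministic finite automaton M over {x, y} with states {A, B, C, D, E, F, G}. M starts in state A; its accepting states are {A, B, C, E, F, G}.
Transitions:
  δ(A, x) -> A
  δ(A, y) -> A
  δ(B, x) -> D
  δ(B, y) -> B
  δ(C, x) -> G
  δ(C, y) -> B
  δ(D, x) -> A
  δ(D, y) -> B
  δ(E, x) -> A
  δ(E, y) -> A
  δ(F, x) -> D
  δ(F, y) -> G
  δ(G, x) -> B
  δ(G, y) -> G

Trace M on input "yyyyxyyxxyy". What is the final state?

A

A --y--> A
A --y--> A
A --y--> A
A --y--> A
A --x--> A
A --y--> A
A --y--> A
A --x--> A
A --x--> A
A --y--> A
A --y--> A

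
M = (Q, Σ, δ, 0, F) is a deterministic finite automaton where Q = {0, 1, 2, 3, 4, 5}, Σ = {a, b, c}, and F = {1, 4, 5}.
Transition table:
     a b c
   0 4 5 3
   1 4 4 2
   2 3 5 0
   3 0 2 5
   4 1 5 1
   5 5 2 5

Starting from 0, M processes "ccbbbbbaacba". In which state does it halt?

3

0 --c--> 3
3 --c--> 5
5 --b--> 2
2 --b--> 5
5 --b--> 2
2 --b--> 5
5 --b--> 2
2 --a--> 3
3 --a--> 0
0 --c--> 3
3 --b--> 2
2 --a--> 3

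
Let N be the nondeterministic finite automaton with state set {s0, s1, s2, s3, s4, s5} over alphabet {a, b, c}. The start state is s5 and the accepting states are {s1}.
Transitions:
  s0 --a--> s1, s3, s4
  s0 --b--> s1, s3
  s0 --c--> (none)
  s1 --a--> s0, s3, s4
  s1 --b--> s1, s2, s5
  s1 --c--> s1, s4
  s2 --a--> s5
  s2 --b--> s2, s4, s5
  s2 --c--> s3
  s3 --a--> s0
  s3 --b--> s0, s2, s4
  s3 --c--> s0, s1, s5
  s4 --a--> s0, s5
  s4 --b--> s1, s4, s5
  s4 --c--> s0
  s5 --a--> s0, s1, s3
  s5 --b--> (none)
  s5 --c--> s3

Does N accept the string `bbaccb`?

Start: {s5}
read b: {}
The reachable set is empty and stays empty for the remaining 5 symbols.
Reachable ∩ accepting = {} — empty.

rejected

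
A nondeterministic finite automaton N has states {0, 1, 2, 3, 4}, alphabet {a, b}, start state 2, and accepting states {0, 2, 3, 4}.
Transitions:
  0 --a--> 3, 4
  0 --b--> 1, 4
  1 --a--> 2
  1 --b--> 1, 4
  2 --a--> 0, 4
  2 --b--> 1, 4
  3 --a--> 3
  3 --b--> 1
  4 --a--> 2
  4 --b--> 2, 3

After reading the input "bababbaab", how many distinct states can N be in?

Start: {2}
read b: {1, 4}
read a: {2}
read b: {1, 4}
read a: {2}
read b: {1, 4}
read b: {1, 2, 3, 4}
read a: {0, 2, 3, 4}
read a: {0, 2, 3, 4}
read b: {1, 2, 3, 4}
Final reachable set {1, 2, 3, 4} has 4 states.

4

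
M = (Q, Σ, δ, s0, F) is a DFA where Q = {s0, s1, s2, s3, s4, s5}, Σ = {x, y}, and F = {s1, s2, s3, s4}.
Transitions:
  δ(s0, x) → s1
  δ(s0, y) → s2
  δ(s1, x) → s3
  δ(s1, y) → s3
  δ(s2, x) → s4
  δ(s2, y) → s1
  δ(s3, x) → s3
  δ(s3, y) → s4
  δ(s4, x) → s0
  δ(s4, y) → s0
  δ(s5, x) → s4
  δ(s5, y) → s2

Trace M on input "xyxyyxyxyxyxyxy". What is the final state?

s3

s0 --x--> s1
s1 --y--> s3
s3 --x--> s3
s3 --y--> s4
s4 --y--> s0
s0 --x--> s1
s1 --y--> s3
s3 --x--> s3
s3 --y--> s4
s4 --x--> s0
s0 --y--> s2
s2 --x--> s4
s4 --y--> s0
s0 --x--> s1
s1 --y--> s3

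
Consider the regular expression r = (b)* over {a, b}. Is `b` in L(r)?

Split into 1 piece b; each matches b.

yes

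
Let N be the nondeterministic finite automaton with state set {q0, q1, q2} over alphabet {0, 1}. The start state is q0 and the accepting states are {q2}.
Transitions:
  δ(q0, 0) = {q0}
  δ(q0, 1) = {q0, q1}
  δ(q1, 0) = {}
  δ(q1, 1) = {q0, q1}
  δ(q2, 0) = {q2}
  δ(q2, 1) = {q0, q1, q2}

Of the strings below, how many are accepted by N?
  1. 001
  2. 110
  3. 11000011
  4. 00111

0

001: rejected
110: rejected
11000011: rejected
00111: rejected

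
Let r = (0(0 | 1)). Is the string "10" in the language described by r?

No split of 10 into u·v has 0 matching u and (0|1) matching v.

no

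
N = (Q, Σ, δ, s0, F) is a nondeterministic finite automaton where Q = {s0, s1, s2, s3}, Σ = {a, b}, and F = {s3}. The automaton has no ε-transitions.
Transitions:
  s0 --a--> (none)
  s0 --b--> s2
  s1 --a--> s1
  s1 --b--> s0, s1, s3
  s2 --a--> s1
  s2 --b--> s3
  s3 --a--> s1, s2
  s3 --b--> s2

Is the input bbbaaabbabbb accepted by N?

Start: {s0}
read b: {s2}
read b: {s3}
read b: {s2}
read a: {s1}
read a: {s1}
read a: {s1}
read b: {s0, s1, s3}
read b: {s0, s1, s2, s3}
read a: {s1, s2}
read b: {s0, s1, s3}
read b: {s0, s1, s2, s3}
read b: {s0, s1, s2, s3}
Reachable ∩ accepting = {s3} — nonempty.

accepted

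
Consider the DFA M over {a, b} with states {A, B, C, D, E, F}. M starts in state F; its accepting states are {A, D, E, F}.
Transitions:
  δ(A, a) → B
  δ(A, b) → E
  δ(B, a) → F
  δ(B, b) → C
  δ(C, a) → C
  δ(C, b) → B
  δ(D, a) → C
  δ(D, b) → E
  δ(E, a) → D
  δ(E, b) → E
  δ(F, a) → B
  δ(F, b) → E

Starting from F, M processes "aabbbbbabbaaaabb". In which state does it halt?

F --a--> B
B --a--> F
F --b--> E
E --b--> E
E --b--> E
E --b--> E
E --b--> E
E --a--> D
D --b--> E
E --b--> E
E --a--> D
D --a--> C
C --a--> C
C --a--> C
C --b--> B
B --b--> C

C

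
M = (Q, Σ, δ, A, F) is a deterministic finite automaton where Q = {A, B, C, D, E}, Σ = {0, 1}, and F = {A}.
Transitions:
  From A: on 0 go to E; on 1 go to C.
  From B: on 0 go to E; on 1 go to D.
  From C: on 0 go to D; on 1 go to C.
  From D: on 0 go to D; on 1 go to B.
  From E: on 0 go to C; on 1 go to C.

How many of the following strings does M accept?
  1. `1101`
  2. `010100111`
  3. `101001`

0

`1101`: rejected
`010100111`: rejected
`101001`: rejected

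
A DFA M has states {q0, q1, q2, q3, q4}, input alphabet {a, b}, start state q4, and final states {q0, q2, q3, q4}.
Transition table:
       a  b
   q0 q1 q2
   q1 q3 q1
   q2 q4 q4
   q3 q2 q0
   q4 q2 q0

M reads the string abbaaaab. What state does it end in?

q0

q4 --a--> q2
q2 --b--> q4
q4 --b--> q0
q0 --a--> q1
q1 --a--> q3
q3 --a--> q2
q2 --a--> q4
q4 --b--> q0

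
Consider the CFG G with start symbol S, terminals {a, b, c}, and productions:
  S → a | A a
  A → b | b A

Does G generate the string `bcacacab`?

no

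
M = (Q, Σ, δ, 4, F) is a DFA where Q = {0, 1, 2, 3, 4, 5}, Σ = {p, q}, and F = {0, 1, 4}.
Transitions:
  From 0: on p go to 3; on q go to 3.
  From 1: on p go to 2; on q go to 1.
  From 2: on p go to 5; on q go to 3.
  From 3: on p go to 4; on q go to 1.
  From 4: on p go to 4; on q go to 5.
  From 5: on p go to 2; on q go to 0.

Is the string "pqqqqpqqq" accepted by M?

accepted

4 --p--> 4
4 --q--> 5
5 --q--> 0
0 --q--> 3
3 --q--> 1
1 --p--> 2
2 --q--> 3
3 --q--> 1
1 --q--> 1
End in state 1, which is an accepting state.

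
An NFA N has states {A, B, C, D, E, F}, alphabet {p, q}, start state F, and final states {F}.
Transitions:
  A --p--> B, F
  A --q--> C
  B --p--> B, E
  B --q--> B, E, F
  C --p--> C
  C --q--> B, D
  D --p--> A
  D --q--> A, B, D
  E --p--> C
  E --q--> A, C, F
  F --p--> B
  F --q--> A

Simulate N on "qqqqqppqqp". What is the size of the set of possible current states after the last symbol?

Start: {F}
read q: {A}
read q: {C}
read q: {B, D}
read q: {A, B, D, E, F}
read q: {A, B, C, D, E, F}
read p: {A, B, C, E, F}
read p: {B, C, E, F}
read q: {A, B, C, D, E, F}
read q: {A, B, C, D, E, F}
read p: {A, B, C, E, F}
Final reachable set {A, B, C, E, F} has 5 states.

5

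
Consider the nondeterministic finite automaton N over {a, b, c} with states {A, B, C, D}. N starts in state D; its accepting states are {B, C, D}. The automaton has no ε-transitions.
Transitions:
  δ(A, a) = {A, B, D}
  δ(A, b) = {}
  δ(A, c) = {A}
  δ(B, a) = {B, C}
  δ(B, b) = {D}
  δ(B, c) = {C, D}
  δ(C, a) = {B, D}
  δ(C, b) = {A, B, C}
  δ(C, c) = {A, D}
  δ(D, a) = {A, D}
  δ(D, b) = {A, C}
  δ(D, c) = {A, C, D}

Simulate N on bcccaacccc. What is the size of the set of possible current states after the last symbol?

3

Start: {D}
read b: {A, C}
read c: {A, D}
read c: {A, C, D}
read c: {A, C, D}
read a: {A, B, D}
read a: {A, B, C, D}
read c: {A, C, D}
read c: {A, C, D}
read c: {A, C, D}
read c: {A, C, D}
Final reachable set {A, C, D} has 3 states.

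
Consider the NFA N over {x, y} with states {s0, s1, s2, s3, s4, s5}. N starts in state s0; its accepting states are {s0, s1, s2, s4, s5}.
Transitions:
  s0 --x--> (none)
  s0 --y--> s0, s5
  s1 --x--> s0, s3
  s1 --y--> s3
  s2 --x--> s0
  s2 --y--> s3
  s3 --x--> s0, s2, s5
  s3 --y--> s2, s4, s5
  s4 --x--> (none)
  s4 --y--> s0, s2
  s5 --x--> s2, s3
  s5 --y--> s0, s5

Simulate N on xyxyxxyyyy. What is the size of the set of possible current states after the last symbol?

Start: {s0}
read x: {}
The reachable set is empty and stays empty for the remaining 9 symbols.
Final reachable set {} has 0 states.

0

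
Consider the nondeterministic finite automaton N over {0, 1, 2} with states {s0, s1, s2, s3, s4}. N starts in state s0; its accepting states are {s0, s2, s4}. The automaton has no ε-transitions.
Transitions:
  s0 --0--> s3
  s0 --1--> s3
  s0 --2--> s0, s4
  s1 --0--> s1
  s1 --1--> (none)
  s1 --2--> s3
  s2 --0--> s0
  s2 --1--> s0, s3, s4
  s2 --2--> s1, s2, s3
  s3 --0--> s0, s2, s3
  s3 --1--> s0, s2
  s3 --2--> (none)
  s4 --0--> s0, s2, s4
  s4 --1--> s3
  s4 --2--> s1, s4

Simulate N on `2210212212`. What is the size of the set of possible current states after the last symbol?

Start: {s0}
read 2: {s0, s4}
read 2: {s0, s1, s4}
read 1: {s3}
read 0: {s0, s2, s3}
read 2: {s0, s1, s2, s3, s4}
read 1: {s0, s2, s3, s4}
read 2: {s0, s1, s2, s3, s4}
read 2: {s0, s1, s2, s3, s4}
read 1: {s0, s2, s3, s4}
read 2: {s0, s1, s2, s3, s4}
Final reachable set {s0, s1, s2, s3, s4} has 5 states.

5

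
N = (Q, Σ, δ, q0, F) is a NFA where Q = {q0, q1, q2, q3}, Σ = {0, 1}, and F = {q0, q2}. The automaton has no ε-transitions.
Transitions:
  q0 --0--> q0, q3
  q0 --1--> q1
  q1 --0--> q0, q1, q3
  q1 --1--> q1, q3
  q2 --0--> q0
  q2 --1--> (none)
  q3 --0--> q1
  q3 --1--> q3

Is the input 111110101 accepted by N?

Start: {q0}
read 1: {q1}
read 1: {q1, q3}
read 1: {q1, q3}
read 1: {q1, q3}
read 1: {q1, q3}
read 0: {q0, q1, q3}
read 1: {q1, q3}
read 0: {q0, q1, q3}
read 1: {q1, q3}
Reachable ∩ accepting = {} — empty.

rejected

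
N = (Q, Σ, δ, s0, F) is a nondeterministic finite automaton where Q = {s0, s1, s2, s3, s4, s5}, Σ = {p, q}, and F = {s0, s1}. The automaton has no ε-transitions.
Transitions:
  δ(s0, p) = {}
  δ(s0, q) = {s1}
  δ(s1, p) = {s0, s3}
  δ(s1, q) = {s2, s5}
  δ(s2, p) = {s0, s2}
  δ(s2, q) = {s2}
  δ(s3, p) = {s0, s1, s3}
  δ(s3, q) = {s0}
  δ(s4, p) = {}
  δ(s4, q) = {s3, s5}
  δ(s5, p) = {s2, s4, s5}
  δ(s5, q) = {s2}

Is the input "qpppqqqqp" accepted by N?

Start: {s0}
read q: {s1}
read p: {s0, s3}
read p: {s0, s1, s3}
read p: {s0, s1, s3}
read q: {s0, s1, s2, s5}
read q: {s1, s2, s5}
read q: {s2, s5}
read q: {s2}
read p: {s0, s2}
Reachable ∩ accepting = {s0} — nonempty.

accepted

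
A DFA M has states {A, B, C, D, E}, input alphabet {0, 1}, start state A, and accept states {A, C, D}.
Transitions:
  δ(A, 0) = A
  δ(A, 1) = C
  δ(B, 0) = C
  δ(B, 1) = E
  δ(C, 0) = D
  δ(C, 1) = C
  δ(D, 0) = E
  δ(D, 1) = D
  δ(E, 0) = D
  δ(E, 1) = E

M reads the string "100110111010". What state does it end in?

A --1--> C
C --0--> D
D --0--> E
E --1--> E
E --1--> E
E --0--> D
D --1--> D
D --1--> D
D --1--> D
D --0--> E
E --1--> E
E --0--> D

D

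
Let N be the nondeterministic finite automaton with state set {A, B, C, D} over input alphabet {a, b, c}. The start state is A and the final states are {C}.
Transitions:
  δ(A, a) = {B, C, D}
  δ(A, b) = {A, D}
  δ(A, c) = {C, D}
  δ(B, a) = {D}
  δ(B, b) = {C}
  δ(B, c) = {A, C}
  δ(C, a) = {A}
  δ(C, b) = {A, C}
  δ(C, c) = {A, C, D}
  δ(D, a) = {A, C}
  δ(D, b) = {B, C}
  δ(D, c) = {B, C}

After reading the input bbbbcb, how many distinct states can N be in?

4

Start: {A}
read b: {A, D}
read b: {A, B, C, D}
read b: {A, B, C, D}
read b: {A, B, C, D}
read c: {A, B, C, D}
read b: {A, B, C, D}
Final reachable set {A, B, C, D} has 4 states.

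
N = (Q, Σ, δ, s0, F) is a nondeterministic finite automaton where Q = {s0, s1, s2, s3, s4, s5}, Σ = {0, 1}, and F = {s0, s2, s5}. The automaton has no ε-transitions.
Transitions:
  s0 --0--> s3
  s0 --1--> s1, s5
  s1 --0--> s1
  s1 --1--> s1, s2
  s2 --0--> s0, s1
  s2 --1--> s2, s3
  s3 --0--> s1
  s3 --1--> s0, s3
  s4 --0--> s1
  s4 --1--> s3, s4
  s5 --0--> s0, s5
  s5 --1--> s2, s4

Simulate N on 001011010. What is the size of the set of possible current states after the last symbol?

3

Start: {s0}
read 0: {s3}
read 0: {s1}
read 1: {s1, s2}
read 0: {s0, s1}
read 1: {s1, s2, s5}
read 1: {s1, s2, s3, s4}
read 0: {s0, s1}
read 1: {s1, s2, s5}
read 0: {s0, s1, s5}
Final reachable set {s0, s1, s5} has 3 states.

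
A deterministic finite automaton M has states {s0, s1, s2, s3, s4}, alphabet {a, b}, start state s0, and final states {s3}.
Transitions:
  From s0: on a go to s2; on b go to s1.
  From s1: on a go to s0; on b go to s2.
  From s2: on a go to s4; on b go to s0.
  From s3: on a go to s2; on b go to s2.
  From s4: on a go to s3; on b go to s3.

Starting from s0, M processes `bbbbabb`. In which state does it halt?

s2

s0 --b--> s1
s1 --b--> s2
s2 --b--> s0
s0 --b--> s1
s1 --a--> s0
s0 --b--> s1
s1 --b--> s2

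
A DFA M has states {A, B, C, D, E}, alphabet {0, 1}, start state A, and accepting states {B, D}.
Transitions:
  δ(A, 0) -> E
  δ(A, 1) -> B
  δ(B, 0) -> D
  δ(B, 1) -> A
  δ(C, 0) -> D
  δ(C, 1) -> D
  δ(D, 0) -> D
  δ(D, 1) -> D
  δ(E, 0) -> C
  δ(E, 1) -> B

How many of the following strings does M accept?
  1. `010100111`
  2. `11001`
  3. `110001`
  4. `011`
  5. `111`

`010100111`: accepted
`11001`: accepted
`110001`: accepted
`011`: rejected
`111`: accepted

4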